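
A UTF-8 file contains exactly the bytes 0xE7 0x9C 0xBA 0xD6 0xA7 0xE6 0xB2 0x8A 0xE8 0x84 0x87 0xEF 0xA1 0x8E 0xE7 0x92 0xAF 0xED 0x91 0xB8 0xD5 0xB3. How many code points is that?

Byte at offset 0: 0xE7 = 11100111 → 3-byte char (#1). Advance 3.
Byte at offset 3: 0xD6 = 11010110 → 2-byte char (#2). Advance 2.
Byte at offset 5: 0xE6 = 11100110 → 3-byte char (#3). Advance 3.
Byte at offset 8: 0xE8 = 11101000 → 3-byte char (#4). Advance 3.
Byte at offset 11: 0xEF = 11101111 → 3-byte char (#5). Advance 3.
Byte at offset 14: 0xE7 = 11100111 → 3-byte char (#6). Advance 3.
Byte at offset 17: 0xED = 11101101 → 3-byte char (#7). Advance 3.
Byte at offset 20: 0xD5 = 11010101 → 2-byte char (#8). Advance 2.
Reached end at offset 22 after 8 code points.

8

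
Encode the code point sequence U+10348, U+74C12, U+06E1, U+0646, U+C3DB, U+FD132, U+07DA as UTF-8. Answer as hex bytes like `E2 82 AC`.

F0 90 8D 88 F1 B4 B0 92 DB A1 D9 86 EC 8F 9B F3 BD 84 B2 DF 9A

U+10348: 4-byte form → F0 90 8D 88.
U+74C12: 4-byte form → F1 B4 B0 92.
U+06E1: 2-byte form → DB A1.
U+0646: 2-byte form → D9 86.
U+C3DB: 3-byte form → EC 8F 9B.
U+FD132: 4-byte form → F3 BD 84 B2.
U+07DA: 2-byte form → DF 9A.
Concatenated (21 bytes): F0 90 8D 88 F1 B4 B0 92 DB A1 D9 86 EC 8F 9B F3 BD 84 B2 DF 9A.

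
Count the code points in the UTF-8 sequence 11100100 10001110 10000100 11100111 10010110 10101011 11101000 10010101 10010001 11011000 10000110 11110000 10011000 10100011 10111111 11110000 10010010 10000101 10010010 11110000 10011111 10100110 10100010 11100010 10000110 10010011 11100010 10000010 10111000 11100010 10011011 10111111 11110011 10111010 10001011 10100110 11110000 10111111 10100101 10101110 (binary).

12

Byte at offset 0: 0xE4 = 11100100 → 3-byte char (#1). Advance 3.
Byte at offset 3: 0xE7 = 11100111 → 3-byte char (#2). Advance 3.
Byte at offset 6: 0xE8 = 11101000 → 3-byte char (#3). Advance 3.
Byte at offset 9: 0xD8 = 11011000 → 2-byte char (#4). Advance 2.
Byte at offset 11: 0xF0 = 11110000 → 4-byte char (#5). Advance 4.
Byte at offset 15: 0xF0 = 11110000 → 4-byte char (#6). Advance 4.
Byte at offset 19: 0xF0 = 11110000 → 4-byte char (#7). Advance 4.
Byte at offset 23: 0xE2 = 11100010 → 3-byte char (#8). Advance 3.
Byte at offset 26: 0xE2 = 11100010 → 3-byte char (#9). Advance 3.
Byte at offset 29: 0xE2 = 11100010 → 3-byte char (#10). Advance 3.
Byte at offset 32: 0xF3 = 11110011 → 4-byte char (#11). Advance 4.
Byte at offset 36: 0xF0 = 11110000 → 4-byte char (#12). Advance 4.
Reached end at offset 40 after 12 code points.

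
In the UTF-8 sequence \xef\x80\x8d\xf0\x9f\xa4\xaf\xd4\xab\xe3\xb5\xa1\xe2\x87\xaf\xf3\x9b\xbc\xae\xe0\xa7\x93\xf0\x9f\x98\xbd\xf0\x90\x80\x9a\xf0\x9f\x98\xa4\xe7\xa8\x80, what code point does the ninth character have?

Offset 0: leading byte 0xEF = 11101111 → 3-byte char #1 = EF 80 8D.
Offset 3: leading byte 0xF0 = 11110000 → 4-byte char #2 = F0 9F A4 AF.
Offset 7: leading byte 0xD4 = 11010100 → 2-byte char #3 = D4 AB.
Offset 9: leading byte 0xE3 = 11100011 → 3-byte char #4 = E3 B5 A1.
Offset 12: leading byte 0xE2 = 11100010 → 3-byte char #5 = E2 87 AF.
Offset 15: leading byte 0xF3 = 11110011 → 4-byte char #6 = F3 9B BC AE.
Offset 19: leading byte 0xE0 = 11100000 → 3-byte char #7 = E0 A7 93.
Offset 22: leading byte 0xF0 = 11110000 → 4-byte char #8 = F0 9F 98 BD.
Offset 26: leading byte 0xF0 = 11110000 → 4-byte char #9 = F0 90 80 9A.
Leading byte 0xF0 = 11110000 matches 11110xxx → 4-byte sequence.
Byte 1: 0xF0 = 11110000, payload 000 (3 bits).
Byte 2: 0x90 = 10010000 (10xxxxxx ✓), payload 010000.
Byte 3: 0x80 = 10000000 (10xxxxxx ✓), payload 000000.
Byte 4: 0x9A = 10011010 (10xxxxxx ✓), payload 011010.
Concatenate: 000010000000000011010 = 0x1001A (21 bits → U+1001A).

U+1001A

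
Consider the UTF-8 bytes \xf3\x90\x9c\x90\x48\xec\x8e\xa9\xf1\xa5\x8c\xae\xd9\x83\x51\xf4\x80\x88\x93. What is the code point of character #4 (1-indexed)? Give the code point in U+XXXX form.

Offset 0: leading byte 0xF3 = 11110011 → 4-byte char #1 = F3 90 9C 90.
Offset 4: leading byte 0x48 = 01001000 → 1-byte char #2 = 48.
Offset 5: leading byte 0xEC = 11101100 → 3-byte char #3 = EC 8E A9.
Offset 8: leading byte 0xF1 = 11110001 → 4-byte char #4 = F1 A5 8C AE.
Leading byte 0xF1 = 11110001 matches 11110xxx → 4-byte sequence.
Byte 1: 0xF1 = 11110001, payload 001 (3 bits).
Byte 2: 0xA5 = 10100101 (10xxxxxx ✓), payload 100101.
Byte 3: 0x8C = 10001100 (10xxxxxx ✓), payload 001100.
Byte 4: 0xAE = 10101110 (10xxxxxx ✓), payload 101110.
Concatenate: 001100101001100101110 = 0x6532E (21 bits → U+6532E).

U+6532E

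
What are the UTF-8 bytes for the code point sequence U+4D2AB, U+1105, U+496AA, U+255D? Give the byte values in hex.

F1 8D 8A AB E1 84 85 F1 89 9A AA E2 95 9D

U+4D2AB: 4-byte form → F1 8D 8A AB.
U+1105: 3-byte form → E1 84 85.
U+496AA: 4-byte form → F1 89 9A AA.
U+255D: 3-byte form → E2 95 9D.
Concatenated (14 bytes): F1 8D 8A AB E1 84 85 F1 89 9A AA E2 95 9D.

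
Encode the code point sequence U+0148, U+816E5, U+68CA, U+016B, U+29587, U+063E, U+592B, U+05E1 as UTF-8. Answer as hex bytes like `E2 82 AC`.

U+0148: 2-byte form → C5 88.
U+816E5: 4-byte form → F2 81 9B A5.
U+68CA: 3-byte form → E6 A3 8A.
U+016B: 2-byte form → C5 AB.
U+29587: 4-byte form → F0 A9 96 87.
U+063E: 2-byte form → D8 BE.
U+592B: 3-byte form → E5 A4 AB.
U+05E1: 2-byte form → D7 A1.
Concatenated (22 bytes): C5 88 F2 81 9B A5 E6 A3 8A C5 AB F0 A9 96 87 D8 BE E5 A4 AB D7 A1.

C5 88 F2 81 9B A5 E6 A3 8A C5 AB F0 A9 96 87 D8 BE E5 A4 AB D7 A1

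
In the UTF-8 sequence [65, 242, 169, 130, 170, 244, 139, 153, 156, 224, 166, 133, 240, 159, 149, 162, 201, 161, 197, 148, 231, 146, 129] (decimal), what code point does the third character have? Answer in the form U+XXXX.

Offset 0: leading byte 0x41 = 01000001 → 1-byte char #1 = 41.
Offset 1: leading byte 0xF2 = 11110010 → 4-byte char #2 = F2 A9 82 AA.
Offset 5: leading byte 0xF4 = 11110100 → 4-byte char #3 = F4 8B 99 9C.
Leading byte 0xF4 = 11110100 matches 11110xxx → 4-byte sequence.
Byte 1: 0xF4 = 11110100, payload 100 (3 bits).
Byte 2: 0x8B = 10001011 (10xxxxxx ✓), payload 001011.
Byte 3: 0x99 = 10011001 (10xxxxxx ✓), payload 011001.
Byte 4: 0x9C = 10011100 (10xxxxxx ✓), payload 011100.
Concatenate: 100001011011001011100 = 0x10B65C (21 bits → U+10B65C).

U+10B65C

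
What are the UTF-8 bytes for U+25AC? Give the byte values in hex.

U+25AC = 0x25AC = 9644 decimal. In range U+0800–U+FFFF → 3-byte form: 1110xxxx 10xxxxxx 10xxxxxx.
Binary (16 bits): 0010010110101100.
Split 4+6+6: 0010 | 010110 | 101100.
Byte 1: 11100010 = 0xE2.
Byte 2: 10010110 = 0x96.
Byte 3: 10101100 = 0xAC.

E2 96 AC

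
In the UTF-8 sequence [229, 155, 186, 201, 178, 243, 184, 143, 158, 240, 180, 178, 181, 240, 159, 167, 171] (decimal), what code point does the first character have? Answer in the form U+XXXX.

U+56FA

Offset 0: leading byte 0xE5 = 11100101 → 3-byte char #1 = E5 9B BA.
Leading byte 0xE5 = 11100101 matches 1110xxxx → 3-byte sequence.
Byte 1: 0xE5 = 11100101, payload 0101 (4 bits).
Byte 2: 0x9B = 10011011 (10xxxxxx ✓), payload 011011.
Byte 3: 0xBA = 10111010 (10xxxxxx ✓), payload 111010.
Concatenate: 0101011011111010 = 0x56FA (16 bits → U+56FA).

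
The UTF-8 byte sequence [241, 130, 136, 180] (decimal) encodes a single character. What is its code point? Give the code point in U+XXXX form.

Leading byte 0xF1 = 11110001 matches 11110xxx → 4-byte sequence.
Byte 1: 0xF1 = 11110001, payload 001 (3 bits).
Byte 2: 0x82 = 10000010 (10xxxxxx ✓), payload 000010.
Byte 3: 0x88 = 10001000 (10xxxxxx ✓), payload 001000.
Byte 4: 0xB4 = 10110100 (10xxxxxx ✓), payload 110100.
Concatenate: 001000010001000110100 = 0x42234 (21 bits → U+42234).

U+42234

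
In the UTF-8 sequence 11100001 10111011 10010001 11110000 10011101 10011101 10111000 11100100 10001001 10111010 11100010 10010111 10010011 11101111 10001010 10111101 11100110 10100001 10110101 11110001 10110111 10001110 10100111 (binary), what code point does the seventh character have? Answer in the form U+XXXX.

U+773A7

Offset 0: leading byte 0xE1 = 11100001 → 3-byte char #1 = E1 BB 91.
Offset 3: leading byte 0xF0 = 11110000 → 4-byte char #2 = F0 9D 9D B8.
Offset 7: leading byte 0xE4 = 11100100 → 3-byte char #3 = E4 89 BA.
Offset 10: leading byte 0xE2 = 11100010 → 3-byte char #4 = E2 97 93.
Offset 13: leading byte 0xEF = 11101111 → 3-byte char #5 = EF 8A BD.
Offset 16: leading byte 0xE6 = 11100110 → 3-byte char #6 = E6 A1 B5.
Offset 19: leading byte 0xF1 = 11110001 → 4-byte char #7 = F1 B7 8E A7.
Leading byte 0xF1 = 11110001 matches 11110xxx → 4-byte sequence.
Byte 1: 0xF1 = 11110001, payload 001 (3 bits).
Byte 2: 0xB7 = 10110111 (10xxxxxx ✓), payload 110111.
Byte 3: 0x8E = 10001110 (10xxxxxx ✓), payload 001110.
Byte 4: 0xA7 = 10100111 (10xxxxxx ✓), payload 100111.
Concatenate: 001110111001110100111 = 0x773A7 (21 bits → U+773A7).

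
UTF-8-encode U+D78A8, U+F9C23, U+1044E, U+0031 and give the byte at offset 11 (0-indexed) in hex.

0x8E

U+D78A8 → 4-byte form F3 97 A2 A8 at offsets 0–3.
U+F9C23 → 4-byte form F3 B9 B0 A3 at offsets 4–7.
U+1044E → 4-byte form F0 90 91 8E at offsets 8–11.
Offset 11 falls in char 3's range; it's byte 4 of F0 90 91 8E = 0x8E.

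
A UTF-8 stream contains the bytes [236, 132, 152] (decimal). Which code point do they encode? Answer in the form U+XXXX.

U+C118

Leading byte 0xEC = 11101100 matches 1110xxxx → 3-byte sequence.
Byte 1: 0xEC = 11101100, payload 1100 (4 bits).
Byte 2: 0x84 = 10000100 (10xxxxxx ✓), payload 000100.
Byte 3: 0x98 = 10011000 (10xxxxxx ✓), payload 011000.
Concatenate: 1100000100011000 = 0xC118 (16 bits → U+C118).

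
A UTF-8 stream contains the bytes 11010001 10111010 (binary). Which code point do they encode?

Leading byte 0xD1 = 11010001 matches 110xxxxx → 2-byte sequence.
Byte 1: 0xD1 = 11010001, payload 10001 (5 bits).
Byte 2: 0xBA = 10111010 (10xxxxxx ✓), payload 111010.
Concatenate: 10001111010 = 0x47A (11 bits → U+047A).

U+047A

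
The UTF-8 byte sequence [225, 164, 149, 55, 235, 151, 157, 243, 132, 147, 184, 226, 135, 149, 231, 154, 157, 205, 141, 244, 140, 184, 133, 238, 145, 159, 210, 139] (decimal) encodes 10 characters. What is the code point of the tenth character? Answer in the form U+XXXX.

Offset 0: leading byte 0xE1 = 11100001 → 3-byte char #1 = E1 A4 95.
Offset 3: leading byte 0x37 = 00110111 → 1-byte char #2 = 37.
Offset 4: leading byte 0xEB = 11101011 → 3-byte char #3 = EB 97 9D.
Offset 7: leading byte 0xF3 = 11110011 → 4-byte char #4 = F3 84 93 B8.
Offset 11: leading byte 0xE2 = 11100010 → 3-byte char #5 = E2 87 95.
Offset 14: leading byte 0xE7 = 11100111 → 3-byte char #6 = E7 9A 9D.
Offset 17: leading byte 0xCD = 11001101 → 2-byte char #7 = CD 8D.
Offset 19: leading byte 0xF4 = 11110100 → 4-byte char #8 = F4 8C B8 85.
Offset 23: leading byte 0xEE = 11101110 → 3-byte char #9 = EE 91 9F.
Offset 26: leading byte 0xD2 = 11010010 → 2-byte char #10 = D2 8B.
Leading byte 0xD2 = 11010010 matches 110xxxxx → 2-byte sequence.
Byte 1: 0xD2 = 11010010, payload 10010 (5 bits).
Byte 2: 0x8B = 10001011 (10xxxxxx ✓), payload 001011.
Concatenate: 10010001011 = 0x48B (11 bits → U+048B).

U+048B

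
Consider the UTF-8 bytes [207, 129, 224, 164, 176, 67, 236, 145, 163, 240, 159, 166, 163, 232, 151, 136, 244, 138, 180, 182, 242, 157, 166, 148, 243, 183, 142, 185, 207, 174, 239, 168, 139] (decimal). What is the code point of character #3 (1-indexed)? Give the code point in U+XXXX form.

Offset 0: leading byte 0xCF = 11001111 → 2-byte char #1 = CF 81.
Offset 2: leading byte 0xE0 = 11100000 → 3-byte char #2 = E0 A4 B0.
Offset 5: leading byte 0x43 = 01000011 → 1-byte char #3 = 43.
Leading byte 0x43 = 01000011 matches 0xxxxxxx → 1-byte sequence.
Byte 1: 0x43 = 01000011, payload 1000011 (7 bits).
Concatenate: 1000011 = 0x43 (7 bits → U+0043).

U+0043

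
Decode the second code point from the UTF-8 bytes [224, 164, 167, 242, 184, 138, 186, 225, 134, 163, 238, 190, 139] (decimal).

U+B82BA

Offset 0: leading byte 0xE0 = 11100000 → 3-byte char #1 = E0 A4 A7.
Offset 3: leading byte 0xF2 = 11110010 → 4-byte char #2 = F2 B8 8A BA.
Leading byte 0xF2 = 11110010 matches 11110xxx → 4-byte sequence.
Byte 1: 0xF2 = 11110010, payload 010 (3 bits).
Byte 2: 0xB8 = 10111000 (10xxxxxx ✓), payload 111000.
Byte 3: 0x8A = 10001010 (10xxxxxx ✓), payload 001010.
Byte 4: 0xBA = 10111010 (10xxxxxx ✓), payload 111010.
Concatenate: 010111000001010111010 = 0xB82BA (21 bits → U+B82BA).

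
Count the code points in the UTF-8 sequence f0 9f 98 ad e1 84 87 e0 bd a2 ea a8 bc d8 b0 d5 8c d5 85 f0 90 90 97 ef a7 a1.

9

Byte at offset 0: 0xF0 = 11110000 → 4-byte char (#1). Advance 4.
Byte at offset 4: 0xE1 = 11100001 → 3-byte char (#2). Advance 3.
Byte at offset 7: 0xE0 = 11100000 → 3-byte char (#3). Advance 3.
Byte at offset 10: 0xEA = 11101010 → 3-byte char (#4). Advance 3.
Byte at offset 13: 0xD8 = 11011000 → 2-byte char (#5). Advance 2.
Byte at offset 15: 0xD5 = 11010101 → 2-byte char (#6). Advance 2.
Byte at offset 17: 0xD5 = 11010101 → 2-byte char (#7). Advance 2.
Byte at offset 19: 0xF0 = 11110000 → 4-byte char (#8). Advance 4.
Byte at offset 23: 0xEF = 11101111 → 3-byte char (#9). Advance 3.
Reached end at offset 26 after 9 code points.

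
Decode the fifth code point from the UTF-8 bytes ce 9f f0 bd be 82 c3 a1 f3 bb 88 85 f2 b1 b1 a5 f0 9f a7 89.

U+B1C65

Offset 0: leading byte 0xCE = 11001110 → 2-byte char #1 = CE 9F.
Offset 2: leading byte 0xF0 = 11110000 → 4-byte char #2 = F0 BD BE 82.
Offset 6: leading byte 0xC3 = 11000011 → 2-byte char #3 = C3 A1.
Offset 8: leading byte 0xF3 = 11110011 → 4-byte char #4 = F3 BB 88 85.
Offset 12: leading byte 0xF2 = 11110010 → 4-byte char #5 = F2 B1 B1 A5.
Leading byte 0xF2 = 11110010 matches 11110xxx → 4-byte sequence.
Byte 1: 0xF2 = 11110010, payload 010 (3 bits).
Byte 2: 0xB1 = 10110001 (10xxxxxx ✓), payload 110001.
Byte 3: 0xB1 = 10110001 (10xxxxxx ✓), payload 110001.
Byte 4: 0xA5 = 10100101 (10xxxxxx ✓), payload 100101.
Concatenate: 010110001110001100101 = 0xB1C65 (21 bits → U+B1C65).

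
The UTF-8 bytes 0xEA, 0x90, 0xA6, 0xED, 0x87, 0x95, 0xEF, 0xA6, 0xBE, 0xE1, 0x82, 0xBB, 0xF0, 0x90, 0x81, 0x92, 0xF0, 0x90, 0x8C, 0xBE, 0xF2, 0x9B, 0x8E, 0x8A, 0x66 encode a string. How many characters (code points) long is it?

Byte at offset 0: 0xEA = 11101010 → 3-byte char (#1). Advance 3.
Byte at offset 3: 0xED = 11101101 → 3-byte char (#2). Advance 3.
Byte at offset 6: 0xEF = 11101111 → 3-byte char (#3). Advance 3.
Byte at offset 9: 0xE1 = 11100001 → 3-byte char (#4). Advance 3.
Byte at offset 12: 0xF0 = 11110000 → 4-byte char (#5). Advance 4.
Byte at offset 16: 0xF0 = 11110000 → 4-byte char (#6). Advance 4.
Byte at offset 20: 0xF2 = 11110010 → 4-byte char (#7). Advance 4.
Byte at offset 24: 0x66 = 01100110 → 1-byte char (#8). Advance 1.
Reached end at offset 25 after 8 code points.

8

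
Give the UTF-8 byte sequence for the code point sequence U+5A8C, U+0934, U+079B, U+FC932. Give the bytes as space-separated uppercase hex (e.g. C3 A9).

U+5A8C: 3-byte form → E5 AA 8C.
U+0934: 3-byte form → E0 A4 B4.
U+079B: 2-byte form → DE 9B.
U+FC932: 4-byte form → F3 BC A4 B2.
Concatenated (12 bytes): E5 AA 8C E0 A4 B4 DE 9B F3 BC A4 B2.

E5 AA 8C E0 A4 B4 DE 9B F3 BC A4 B2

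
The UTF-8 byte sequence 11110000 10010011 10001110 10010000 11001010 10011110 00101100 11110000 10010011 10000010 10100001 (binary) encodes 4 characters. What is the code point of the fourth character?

Offset 0: leading byte 0xF0 = 11110000 → 4-byte char #1 = F0 93 8E 90.
Offset 4: leading byte 0xCA = 11001010 → 2-byte char #2 = CA 9E.
Offset 6: leading byte 0x2C = 00101100 → 1-byte char #3 = 2C.
Offset 7: leading byte 0xF0 = 11110000 → 4-byte char #4 = F0 93 82 A1.
Leading byte 0xF0 = 11110000 matches 11110xxx → 4-byte sequence.
Byte 1: 0xF0 = 11110000, payload 000 (3 bits).
Byte 2: 0x93 = 10010011 (10xxxxxx ✓), payload 010011.
Byte 3: 0x82 = 10000010 (10xxxxxx ✓), payload 000010.
Byte 4: 0xA1 = 10100001 (10xxxxxx ✓), payload 100001.
Concatenate: 000010011000010100001 = 0x130A1 (21 bits → U+130A1).

U+130A1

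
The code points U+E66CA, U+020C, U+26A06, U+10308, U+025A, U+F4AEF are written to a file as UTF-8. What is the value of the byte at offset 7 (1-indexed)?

0xF0

1-indexed offset 7 is 0-indexed offset 6.
U+E66CA → 4-byte form F3 A6 9B 8A at offsets 0–3.
U+020C → 2-byte form C8 8C at offsets 4–5.
U+26A06 → 4-byte form F0 A6 A8 86 at offsets 6–9.
Offset 6 falls in char 3's range; it's byte 1 of F0 A6 A8 86 = 0xF0.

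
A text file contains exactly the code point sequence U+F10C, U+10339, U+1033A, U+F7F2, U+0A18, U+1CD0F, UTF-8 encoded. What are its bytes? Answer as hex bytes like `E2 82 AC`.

EF 84 8C F0 90 8C B9 F0 90 8C BA EF 9F B2 E0 A8 98 F0 9C B4 8F

U+F10C: 3-byte form → EF 84 8C.
U+10339: 4-byte form → F0 90 8C B9.
U+1033A: 4-byte form → F0 90 8C BA.
U+F7F2: 3-byte form → EF 9F B2.
U+0A18: 3-byte form → E0 A8 98.
U+1CD0F: 4-byte form → F0 9C B4 8F.
Concatenated (21 bytes): EF 84 8C F0 90 8C B9 F0 90 8C BA EF 9F B2 E0 A8 98 F0 9C B4 8F.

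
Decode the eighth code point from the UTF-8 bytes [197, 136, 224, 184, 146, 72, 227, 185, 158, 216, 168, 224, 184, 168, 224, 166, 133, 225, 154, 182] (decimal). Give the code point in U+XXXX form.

Offset 0: leading byte 0xC5 = 11000101 → 2-byte char #1 = C5 88.
Offset 2: leading byte 0xE0 = 11100000 → 3-byte char #2 = E0 B8 92.
Offset 5: leading byte 0x48 = 01001000 → 1-byte char #3 = 48.
Offset 6: leading byte 0xE3 = 11100011 → 3-byte char #4 = E3 B9 9E.
Offset 9: leading byte 0xD8 = 11011000 → 2-byte char #5 = D8 A8.
Offset 11: leading byte 0xE0 = 11100000 → 3-byte char #6 = E0 B8 A8.
Offset 14: leading byte 0xE0 = 11100000 → 3-byte char #7 = E0 A6 85.
Offset 17: leading byte 0xE1 = 11100001 → 3-byte char #8 = E1 9A B6.
Leading byte 0xE1 = 11100001 matches 1110xxxx → 3-byte sequence.
Byte 1: 0xE1 = 11100001, payload 0001 (4 bits).
Byte 2: 0x9A = 10011010 (10xxxxxx ✓), payload 011010.
Byte 3: 0xB6 = 10110110 (10xxxxxx ✓), payload 110110.
Concatenate: 0001011010110110 = 0x16B6 (16 bits → U+16B6).

U+16B6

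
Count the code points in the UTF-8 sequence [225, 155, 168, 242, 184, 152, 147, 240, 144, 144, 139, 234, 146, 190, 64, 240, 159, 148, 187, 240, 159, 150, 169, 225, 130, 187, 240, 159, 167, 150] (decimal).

Byte at offset 0: 0xE1 = 11100001 → 3-byte char (#1). Advance 3.
Byte at offset 3: 0xF2 = 11110010 → 4-byte char (#2). Advance 4.
Byte at offset 7: 0xF0 = 11110000 → 4-byte char (#3). Advance 4.
Byte at offset 11: 0xEA = 11101010 → 3-byte char (#4). Advance 3.
Byte at offset 14: 0x40 = 01000000 → 1-byte char (#5). Advance 1.
Byte at offset 15: 0xF0 = 11110000 → 4-byte char (#6). Advance 4.
Byte at offset 19: 0xF0 = 11110000 → 4-byte char (#7). Advance 4.
Byte at offset 23: 0xE1 = 11100001 → 3-byte char (#8). Advance 3.
Byte at offset 26: 0xF0 = 11110000 → 4-byte char (#9). Advance 4.
Reached end at offset 30 after 9 code points.

9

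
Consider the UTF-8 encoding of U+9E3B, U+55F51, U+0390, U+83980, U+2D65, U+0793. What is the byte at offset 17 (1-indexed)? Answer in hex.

1-indexed offset 17 is 0-indexed offset 16.
U+9E3B → 3-byte form E9 B8 BB at offsets 0–2.
U+55F51 → 4-byte form F1 95 BD 91 at offsets 3–6.
U+0390 → 2-byte form CE 90 at offsets 7–8.
U+83980 → 4-byte form F2 83 A6 80 at offsets 9–12.
U+2D65 → 3-byte form E2 B5 A5 at offsets 13–15.
U+0793 → 2-byte form DE 93 at offsets 16–17.
Offset 16 falls in char 6's range; it's byte 1 of DE 93 = 0xDE.

0xDE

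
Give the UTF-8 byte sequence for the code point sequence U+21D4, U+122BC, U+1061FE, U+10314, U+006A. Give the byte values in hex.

E2 87 94 F0 92 8A BC F4 86 87 BE F0 90 8C 94 6A

U+21D4: 3-byte form → E2 87 94.
U+122BC: 4-byte form → F0 92 8A BC.
U+1061FE: 4-byte form → F4 86 87 BE.
U+10314: 4-byte form → F0 90 8C 94.
U+006A: 1-byte form → 6A.
Concatenated (16 bytes): E2 87 94 F0 92 8A BC F4 86 87 BE F0 90 8C 94 6A.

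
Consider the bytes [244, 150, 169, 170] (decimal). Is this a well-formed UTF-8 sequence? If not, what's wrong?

invalid (encodes a value above U+10FFFF)

Leading byte 0xF4 = 11110100 → 4-byte form.
Payload = 0x116A6A, which exceeds U+10FFFF, the maximum Unicode code point. (Leading bytes F5–FF, or F4 followed by ≥ 0x90, are invalid.)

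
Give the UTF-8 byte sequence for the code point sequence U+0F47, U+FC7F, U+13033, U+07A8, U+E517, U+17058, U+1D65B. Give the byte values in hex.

U+0F47: 3-byte form → E0 BD 87.
U+FC7F: 3-byte form → EF B1 BF.
U+13033: 4-byte form → F0 93 80 B3.
U+07A8: 2-byte form → DE A8.
U+E517: 3-byte form → EE 94 97.
U+17058: 4-byte form → F0 97 81 98.
U+1D65B: 4-byte form → F0 9D 99 9B.
Concatenated (23 bytes): E0 BD 87 EF B1 BF F0 93 80 B3 DE A8 EE 94 97 F0 97 81 98 F0 9D 99 9B.

E0 BD 87 EF B1 BF F0 93 80 B3 DE A8 EE 94 97 F0 97 81 98 F0 9D 99 9B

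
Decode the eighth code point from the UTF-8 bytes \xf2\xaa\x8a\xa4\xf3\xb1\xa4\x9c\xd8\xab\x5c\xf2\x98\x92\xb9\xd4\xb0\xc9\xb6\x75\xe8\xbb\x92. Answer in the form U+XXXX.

U+0075

Offset 0: leading byte 0xF2 = 11110010 → 4-byte char #1 = F2 AA 8A A4.
Offset 4: leading byte 0xF3 = 11110011 → 4-byte char #2 = F3 B1 A4 9C.
Offset 8: leading byte 0xD8 = 11011000 → 2-byte char #3 = D8 AB.
Offset 10: leading byte 0x5C = 01011100 → 1-byte char #4 = 5C.
Offset 11: leading byte 0xF2 = 11110010 → 4-byte char #5 = F2 98 92 B9.
Offset 15: leading byte 0xD4 = 11010100 → 2-byte char #6 = D4 B0.
Offset 17: leading byte 0xC9 = 11001001 → 2-byte char #7 = C9 B6.
Offset 19: leading byte 0x75 = 01110101 → 1-byte char #8 = 75.
Leading byte 0x75 = 01110101 matches 0xxxxxxx → 1-byte sequence.
Byte 1: 0x75 = 01110101, payload 1110101 (7 bits).
Concatenate: 1110101 = 0x75 (7 bits → U+0075).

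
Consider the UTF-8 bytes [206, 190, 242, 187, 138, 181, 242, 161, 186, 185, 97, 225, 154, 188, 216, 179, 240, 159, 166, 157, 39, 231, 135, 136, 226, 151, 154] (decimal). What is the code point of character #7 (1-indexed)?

U+1F99D

Offset 0: leading byte 0xCE = 11001110 → 2-byte char #1 = CE BE.
Offset 2: leading byte 0xF2 = 11110010 → 4-byte char #2 = F2 BB 8A B5.
Offset 6: leading byte 0xF2 = 11110010 → 4-byte char #3 = F2 A1 BA B9.
Offset 10: leading byte 0x61 = 01100001 → 1-byte char #4 = 61.
Offset 11: leading byte 0xE1 = 11100001 → 3-byte char #5 = E1 9A BC.
Offset 14: leading byte 0xD8 = 11011000 → 2-byte char #6 = D8 B3.
Offset 16: leading byte 0xF0 = 11110000 → 4-byte char #7 = F0 9F A6 9D.
Leading byte 0xF0 = 11110000 matches 11110xxx → 4-byte sequence.
Byte 1: 0xF0 = 11110000, payload 000 (3 bits).
Byte 2: 0x9F = 10011111 (10xxxxxx ✓), payload 011111.
Byte 3: 0xA6 = 10100110 (10xxxxxx ✓), payload 100110.
Byte 4: 0x9D = 10011101 (10xxxxxx ✓), payload 011101.
Concatenate: 000011111100110011101 = 0x1F99D (21 bits → U+1F99D).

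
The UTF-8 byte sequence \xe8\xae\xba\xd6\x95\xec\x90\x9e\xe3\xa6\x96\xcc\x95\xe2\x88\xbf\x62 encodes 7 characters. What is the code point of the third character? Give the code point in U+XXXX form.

Offset 0: leading byte 0xE8 = 11101000 → 3-byte char #1 = E8 AE BA.
Offset 3: leading byte 0xD6 = 11010110 → 2-byte char #2 = D6 95.
Offset 5: leading byte 0xEC = 11101100 → 3-byte char #3 = EC 90 9E.
Leading byte 0xEC = 11101100 matches 1110xxxx → 3-byte sequence.
Byte 1: 0xEC = 11101100, payload 1100 (4 bits).
Byte 2: 0x90 = 10010000 (10xxxxxx ✓), payload 010000.
Byte 3: 0x9E = 10011110 (10xxxxxx ✓), payload 011110.
Concatenate: 1100010000011110 = 0xC41E (16 bits → U+C41E).

U+C41E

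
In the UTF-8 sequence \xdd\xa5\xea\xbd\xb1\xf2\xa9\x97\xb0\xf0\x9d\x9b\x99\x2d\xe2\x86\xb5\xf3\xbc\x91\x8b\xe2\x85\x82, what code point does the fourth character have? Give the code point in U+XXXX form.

Offset 0: leading byte 0xDD = 11011101 → 2-byte char #1 = DD A5.
Offset 2: leading byte 0xEA = 11101010 → 3-byte char #2 = EA BD B1.
Offset 5: leading byte 0xF2 = 11110010 → 4-byte char #3 = F2 A9 97 B0.
Offset 9: leading byte 0xF0 = 11110000 → 4-byte char #4 = F0 9D 9B 99.
Leading byte 0xF0 = 11110000 matches 11110xxx → 4-byte sequence.
Byte 1: 0xF0 = 11110000, payload 000 (3 bits).
Byte 2: 0x9D = 10011101 (10xxxxxx ✓), payload 011101.
Byte 3: 0x9B = 10011011 (10xxxxxx ✓), payload 011011.
Byte 4: 0x99 = 10011001 (10xxxxxx ✓), payload 011001.
Concatenate: 000011101011011011001 = 0x1D6D9 (21 bits → U+1D6D9).

U+1D6D9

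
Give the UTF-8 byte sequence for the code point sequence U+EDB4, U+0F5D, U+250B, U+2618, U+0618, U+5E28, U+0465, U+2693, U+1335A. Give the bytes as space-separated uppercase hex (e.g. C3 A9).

U+EDB4: 3-byte form → EE B6 B4.
U+0F5D: 3-byte form → E0 BD 9D.
U+250B: 3-byte form → E2 94 8B.
U+2618: 3-byte form → E2 98 98.
U+0618: 2-byte form → D8 98.
U+5E28: 3-byte form → E5 B8 A8.
U+0465: 2-byte form → D1 A5.
U+2693: 3-byte form → E2 9A 93.
U+1335A: 4-byte form → F0 93 8D 9A.
Concatenated (26 bytes): EE B6 B4 E0 BD 9D E2 94 8B E2 98 98 D8 98 E5 B8 A8 D1 A5 E2 9A 93 F0 93 8D 9A.

EE B6 B4 E0 BD 9D E2 94 8B E2 98 98 D8 98 E5 B8 A8 D1 A5 E2 9A 93 F0 93 8D 9A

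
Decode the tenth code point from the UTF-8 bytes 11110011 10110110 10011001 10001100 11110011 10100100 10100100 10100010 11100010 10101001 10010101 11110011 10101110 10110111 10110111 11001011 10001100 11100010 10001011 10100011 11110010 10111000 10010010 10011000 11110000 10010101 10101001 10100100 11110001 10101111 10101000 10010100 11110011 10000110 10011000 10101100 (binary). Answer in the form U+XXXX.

Offset 0: leading byte 0xF3 = 11110011 → 4-byte char #1 = F3 B6 99 8C.
Offset 4: leading byte 0xF3 = 11110011 → 4-byte char #2 = F3 A4 A4 A2.
Offset 8: leading byte 0xE2 = 11100010 → 3-byte char #3 = E2 A9 95.
Offset 11: leading byte 0xF3 = 11110011 → 4-byte char #4 = F3 AE B7 B7.
Offset 15: leading byte 0xCB = 11001011 → 2-byte char #5 = CB 8C.
Offset 17: leading byte 0xE2 = 11100010 → 3-byte char #6 = E2 8B A3.
Offset 20: leading byte 0xF2 = 11110010 → 4-byte char #7 = F2 B8 92 98.
Offset 24: leading byte 0xF0 = 11110000 → 4-byte char #8 = F0 95 A9 A4.
Offset 28: leading byte 0xF1 = 11110001 → 4-byte char #9 = F1 AF A8 94.
Offset 32: leading byte 0xF3 = 11110011 → 4-byte char #10 = F3 86 98 AC.
Leading byte 0xF3 = 11110011 matches 11110xxx → 4-byte sequence.
Byte 1: 0xF3 = 11110011, payload 011 (3 bits).
Byte 2: 0x86 = 10000110 (10xxxxxx ✓), payload 000110.
Byte 3: 0x98 = 10011000 (10xxxxxx ✓), payload 011000.
Byte 4: 0xAC = 10101100 (10xxxxxx ✓), payload 101100.
Concatenate: 011000110011000101100 = 0xC662C (21 bits → U+C662C).

U+C662C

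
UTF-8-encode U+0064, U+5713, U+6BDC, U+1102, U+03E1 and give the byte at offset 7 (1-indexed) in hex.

0x9C

1-indexed offset 7 is 0-indexed offset 6.
U+0064 → 1-byte form 64 at offsets 0–0.
U+5713 → 3-byte form E5 9C 93 at offsets 1–3.
U+6BDC → 3-byte form E6 AF 9C at offsets 4–6.
Offset 6 falls in char 3's range; it's byte 3 of E6 AF 9C = 0x9C.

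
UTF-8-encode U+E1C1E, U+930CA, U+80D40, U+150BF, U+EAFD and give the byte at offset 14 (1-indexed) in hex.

0x95

1-indexed offset 14 is 0-indexed offset 13.
U+E1C1E → 4-byte form F3 A1 B0 9E at offsets 0–3.
U+930CA → 4-byte form F2 93 83 8A at offsets 4–7.
U+80D40 → 4-byte form F2 80 B5 80 at offsets 8–11.
U+150BF → 4-byte form F0 95 82 BF at offsets 12–15.
Offset 13 falls in char 4's range; it's byte 2 of F0 95 82 BF = 0x95.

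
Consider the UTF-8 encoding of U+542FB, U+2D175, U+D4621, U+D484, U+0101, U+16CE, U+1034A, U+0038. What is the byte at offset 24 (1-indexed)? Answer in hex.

0x8A

1-indexed offset 24 is 0-indexed offset 23.
U+542FB → 4-byte form F1 94 8B BB at offsets 0–3.
U+2D175 → 4-byte form F0 AD 85 B5 at offsets 4–7.
U+D4621 → 4-byte form F3 94 98 A1 at offsets 8–11.
U+D484 → 3-byte form ED 92 84 at offsets 12–14.
U+0101 → 2-byte form C4 81 at offsets 15–16.
U+16CE → 3-byte form E1 9B 8E at offsets 17–19.
U+1034A → 4-byte form F0 90 8D 8A at offsets 20–23.
Offset 23 falls in char 7's range; it's byte 4 of F0 90 8D 8A = 0x8A.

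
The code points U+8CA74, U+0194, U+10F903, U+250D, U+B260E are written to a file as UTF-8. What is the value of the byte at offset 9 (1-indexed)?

1-indexed offset 9 is 0-indexed offset 8.
U+8CA74 → 4-byte form F2 8C A9 B4 at offsets 0–3.
U+0194 → 2-byte form C6 94 at offsets 4–5.
U+10F903 → 4-byte form F4 8F A4 83 at offsets 6–9.
Offset 8 falls in char 3's range; it's byte 3 of F4 8F A4 83 = 0xA4.

0xA4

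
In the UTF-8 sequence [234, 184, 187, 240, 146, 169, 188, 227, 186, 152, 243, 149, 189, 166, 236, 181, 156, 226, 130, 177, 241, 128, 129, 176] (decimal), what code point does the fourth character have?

U+D5F66

Offset 0: leading byte 0xEA = 11101010 → 3-byte char #1 = EA B8 BB.
Offset 3: leading byte 0xF0 = 11110000 → 4-byte char #2 = F0 92 A9 BC.
Offset 7: leading byte 0xE3 = 11100011 → 3-byte char #3 = E3 BA 98.
Offset 10: leading byte 0xF3 = 11110011 → 4-byte char #4 = F3 95 BD A6.
Leading byte 0xF3 = 11110011 matches 11110xxx → 4-byte sequence.
Byte 1: 0xF3 = 11110011, payload 011 (3 bits).
Byte 2: 0x95 = 10010101 (10xxxxxx ✓), payload 010101.
Byte 3: 0xBD = 10111101 (10xxxxxx ✓), payload 111101.
Byte 4: 0xA6 = 10100110 (10xxxxxx ✓), payload 100110.
Concatenate: 011010101111101100110 = 0xD5F66 (21 bits → U+D5F66).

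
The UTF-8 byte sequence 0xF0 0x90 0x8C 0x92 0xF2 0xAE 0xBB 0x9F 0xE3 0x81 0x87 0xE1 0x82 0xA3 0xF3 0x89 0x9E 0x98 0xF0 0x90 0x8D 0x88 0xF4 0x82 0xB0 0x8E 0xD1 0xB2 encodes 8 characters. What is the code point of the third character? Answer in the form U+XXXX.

Offset 0: leading byte 0xF0 = 11110000 → 4-byte char #1 = F0 90 8C 92.
Offset 4: leading byte 0xF2 = 11110010 → 4-byte char #2 = F2 AE BB 9F.
Offset 8: leading byte 0xE3 = 11100011 → 3-byte char #3 = E3 81 87.
Leading byte 0xE3 = 11100011 matches 1110xxxx → 3-byte sequence.
Byte 1: 0xE3 = 11100011, payload 0011 (4 bits).
Byte 2: 0x81 = 10000001 (10xxxxxx ✓), payload 000001.
Byte 3: 0x87 = 10000111 (10xxxxxx ✓), payload 000111.
Concatenate: 0011000001000111 = 0x3047 (16 bits → U+3047).

U+3047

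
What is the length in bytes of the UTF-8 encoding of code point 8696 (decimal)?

U+21F8 = 0x21F8. UTF-8 uses 1 byte below 0x80, 2 below 0x800, 3 below 0x10000, 4 up to 0x10FFFF. 0x21F8 is in U+0800–U+FFFF → 3 bytes.

3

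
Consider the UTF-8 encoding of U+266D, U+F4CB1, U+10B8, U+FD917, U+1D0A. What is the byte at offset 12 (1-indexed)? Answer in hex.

1-indexed offset 12 is 0-indexed offset 11.
U+266D → 3-byte form E2 99 AD at offsets 0–2.
U+F4CB1 → 4-byte form F3 B4 B2 B1 at offsets 3–6.
U+10B8 → 3-byte form E1 82 B8 at offsets 7–9.
U+FD917 → 4-byte form F3 BD A4 97 at offsets 10–13.
Offset 11 falls in char 4's range; it's byte 2 of F3 BD A4 97 = 0xBD.

0xBD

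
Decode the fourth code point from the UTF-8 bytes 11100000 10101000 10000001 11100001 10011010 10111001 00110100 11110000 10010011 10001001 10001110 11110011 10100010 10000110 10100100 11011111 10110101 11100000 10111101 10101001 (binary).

U+1324E

Offset 0: leading byte 0xE0 = 11100000 → 3-byte char #1 = E0 A8 81.
Offset 3: leading byte 0xE1 = 11100001 → 3-byte char #2 = E1 9A B9.
Offset 6: leading byte 0x34 = 00110100 → 1-byte char #3 = 34.
Offset 7: leading byte 0xF0 = 11110000 → 4-byte char #4 = F0 93 89 8E.
Leading byte 0xF0 = 11110000 matches 11110xxx → 4-byte sequence.
Byte 1: 0xF0 = 11110000, payload 000 (3 bits).
Byte 2: 0x93 = 10010011 (10xxxxxx ✓), payload 010011.
Byte 3: 0x89 = 10001001 (10xxxxxx ✓), payload 001001.
Byte 4: 0x8E = 10001110 (10xxxxxx ✓), payload 001110.
Concatenate: 000010011001001001110 = 0x1324E (21 bits → U+1324E).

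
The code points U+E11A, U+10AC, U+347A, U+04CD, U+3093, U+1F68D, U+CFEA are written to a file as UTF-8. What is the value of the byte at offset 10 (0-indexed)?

0x8D

U+E11A → 3-byte form EE 84 9A at offsets 0–2.
U+10AC → 3-byte form E1 82 AC at offsets 3–5.
U+347A → 3-byte form E3 91 BA at offsets 6–8.
U+04CD → 2-byte form D3 8D at offsets 9–10.
Offset 10 falls in char 4's range; it's byte 2 of D3 8D = 0x8D.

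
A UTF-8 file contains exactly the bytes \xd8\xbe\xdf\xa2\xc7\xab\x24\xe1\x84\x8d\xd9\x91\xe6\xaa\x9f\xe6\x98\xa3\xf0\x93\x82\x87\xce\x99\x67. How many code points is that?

11

Byte at offset 0: 0xD8 = 11011000 → 2-byte char (#1). Advance 2.
Byte at offset 2: 0xDF = 11011111 → 2-byte char (#2). Advance 2.
Byte at offset 4: 0xC7 = 11000111 → 2-byte char (#3). Advance 2.
Byte at offset 6: 0x24 = 00100100 → 1-byte char (#4). Advance 1.
Byte at offset 7: 0xE1 = 11100001 → 3-byte char (#5). Advance 3.
Byte at offset 10: 0xD9 = 11011001 → 2-byte char (#6). Advance 2.
Byte at offset 12: 0xE6 = 11100110 → 3-byte char (#7). Advance 3.
Byte at offset 15: 0xE6 = 11100110 → 3-byte char (#8). Advance 3.
Byte at offset 18: 0xF0 = 11110000 → 4-byte char (#9). Advance 4.
Byte at offset 22: 0xCE = 11001110 → 2-byte char (#10). Advance 2.
Byte at offset 24: 0x67 = 01100111 → 1-byte char (#11). Advance 1.
Reached end at offset 25 after 11 code points.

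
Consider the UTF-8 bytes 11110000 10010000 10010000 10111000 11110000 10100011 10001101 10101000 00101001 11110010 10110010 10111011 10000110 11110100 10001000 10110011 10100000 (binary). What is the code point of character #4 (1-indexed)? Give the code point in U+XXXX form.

Offset 0: leading byte 0xF0 = 11110000 → 4-byte char #1 = F0 90 90 B8.
Offset 4: leading byte 0xF0 = 11110000 → 4-byte char #2 = F0 A3 8D A8.
Offset 8: leading byte 0x29 = 00101001 → 1-byte char #3 = 29.
Offset 9: leading byte 0xF2 = 11110010 → 4-byte char #4 = F2 B2 BB 86.
Leading byte 0xF2 = 11110010 matches 11110xxx → 4-byte sequence.
Byte 1: 0xF2 = 11110010, payload 010 (3 bits).
Byte 2: 0xB2 = 10110010 (10xxxxxx ✓), payload 110010.
Byte 3: 0xBB = 10111011 (10xxxxxx ✓), payload 111011.
Byte 4: 0x86 = 10000110 (10xxxxxx ✓), payload 000110.
Concatenate: 010110010111011000110 = 0xB2EC6 (21 bits → U+B2EC6).

U+B2EC6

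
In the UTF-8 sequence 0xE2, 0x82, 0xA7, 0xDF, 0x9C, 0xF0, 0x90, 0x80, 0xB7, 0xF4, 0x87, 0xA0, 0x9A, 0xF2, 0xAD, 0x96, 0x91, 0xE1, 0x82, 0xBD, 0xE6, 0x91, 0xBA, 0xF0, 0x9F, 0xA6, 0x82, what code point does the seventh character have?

U+647A

Offset 0: leading byte 0xE2 = 11100010 → 3-byte char #1 = E2 82 A7.
Offset 3: leading byte 0xDF = 11011111 → 2-byte char #2 = DF 9C.
Offset 5: leading byte 0xF0 = 11110000 → 4-byte char #3 = F0 90 80 B7.
Offset 9: leading byte 0xF4 = 11110100 → 4-byte char #4 = F4 87 A0 9A.
Offset 13: leading byte 0xF2 = 11110010 → 4-byte char #5 = F2 AD 96 91.
Offset 17: leading byte 0xE1 = 11100001 → 3-byte char #6 = E1 82 BD.
Offset 20: leading byte 0xE6 = 11100110 → 3-byte char #7 = E6 91 BA.
Leading byte 0xE6 = 11100110 matches 1110xxxx → 3-byte sequence.
Byte 1: 0xE6 = 11100110, payload 0110 (4 bits).
Byte 2: 0x91 = 10010001 (10xxxxxx ✓), payload 010001.
Byte 3: 0xBA = 10111010 (10xxxxxx ✓), payload 111010.
Concatenate: 0110010001111010 = 0x647A (16 bits → U+647A).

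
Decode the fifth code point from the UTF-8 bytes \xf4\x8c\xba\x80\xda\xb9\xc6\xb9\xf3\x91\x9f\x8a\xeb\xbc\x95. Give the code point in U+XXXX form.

Offset 0: leading byte 0xF4 = 11110100 → 4-byte char #1 = F4 8C BA 80.
Offset 4: leading byte 0xDA = 11011010 → 2-byte char #2 = DA B9.
Offset 6: leading byte 0xC6 = 11000110 → 2-byte char #3 = C6 B9.
Offset 8: leading byte 0xF3 = 11110011 → 4-byte char #4 = F3 91 9F 8A.
Offset 12: leading byte 0xEB = 11101011 → 3-byte char #5 = EB BC 95.
Leading byte 0xEB = 11101011 matches 1110xxxx → 3-byte sequence.
Byte 1: 0xEB = 11101011, payload 1011 (4 bits).
Byte 2: 0xBC = 10111100 (10xxxxxx ✓), payload 111100.
Byte 3: 0x95 = 10010101 (10xxxxxx ✓), payload 010101.
Concatenate: 1011111100010101 = 0xBF15 (16 bits → U+BF15).

U+BF15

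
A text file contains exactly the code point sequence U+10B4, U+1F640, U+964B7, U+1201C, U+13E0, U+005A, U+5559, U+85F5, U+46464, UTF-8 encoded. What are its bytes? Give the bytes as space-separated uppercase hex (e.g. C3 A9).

U+10B4: 3-byte form → E1 82 B4.
U+1F640: 4-byte form → F0 9F 99 80.
U+964B7: 4-byte form → F2 96 92 B7.
U+1201C: 4-byte form → F0 92 80 9C.
U+13E0: 3-byte form → E1 8F A0.
U+005A: 1-byte form → 5A.
U+5559: 3-byte form → E5 95 99.
U+85F5: 3-byte form → E8 97 B5.
U+46464: 4-byte form → F1 86 91 A4.
Concatenated (29 bytes): E1 82 B4 F0 9F 99 80 F2 96 92 B7 F0 92 80 9C E1 8F A0 5A E5 95 99 E8 97 B5 F1 86 91 A4.

E1 82 B4 F0 9F 99 80 F2 96 92 B7 F0 92 80 9C E1 8F A0 5A E5 95 99 E8 97 B5 F1 86 91 A4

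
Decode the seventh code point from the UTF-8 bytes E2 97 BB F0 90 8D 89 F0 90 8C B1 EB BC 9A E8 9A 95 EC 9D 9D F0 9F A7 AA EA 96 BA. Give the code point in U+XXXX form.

Offset 0: leading byte 0xE2 = 11100010 → 3-byte char #1 = E2 97 BB.
Offset 3: leading byte 0xF0 = 11110000 → 4-byte char #2 = F0 90 8D 89.
Offset 7: leading byte 0xF0 = 11110000 → 4-byte char #3 = F0 90 8C B1.
Offset 11: leading byte 0xEB = 11101011 → 3-byte char #4 = EB BC 9A.
Offset 14: leading byte 0xE8 = 11101000 → 3-byte char #5 = E8 9A 95.
Offset 17: leading byte 0xEC = 11101100 → 3-byte char #6 = EC 9D 9D.
Offset 20: leading byte 0xF0 = 11110000 → 4-byte char #7 = F0 9F A7 AA.
Leading byte 0xF0 = 11110000 matches 11110xxx → 4-byte sequence.
Byte 1: 0xF0 = 11110000, payload 000 (3 bits).
Byte 2: 0x9F = 10011111 (10xxxxxx ✓), payload 011111.
Byte 3: 0xA7 = 10100111 (10xxxxxx ✓), payload 100111.
Byte 4: 0xAA = 10101010 (10xxxxxx ✓), payload 101010.
Concatenate: 000011111100111101010 = 0x1F9EA (21 bits → U+1F9EA).

U+1F9EA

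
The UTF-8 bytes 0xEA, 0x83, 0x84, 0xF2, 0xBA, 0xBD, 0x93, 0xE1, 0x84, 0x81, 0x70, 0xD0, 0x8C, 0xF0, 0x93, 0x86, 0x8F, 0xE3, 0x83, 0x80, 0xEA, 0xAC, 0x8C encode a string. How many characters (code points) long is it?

8

Byte at offset 0: 0xEA = 11101010 → 3-byte char (#1). Advance 3.
Byte at offset 3: 0xF2 = 11110010 → 4-byte char (#2). Advance 4.
Byte at offset 7: 0xE1 = 11100001 → 3-byte char (#3). Advance 3.
Byte at offset 10: 0x70 = 01110000 → 1-byte char (#4). Advance 1.
Byte at offset 11: 0xD0 = 11010000 → 2-byte char (#5). Advance 2.
Byte at offset 13: 0xF0 = 11110000 → 4-byte char (#6). Advance 4.
Byte at offset 17: 0xE3 = 11100011 → 3-byte char (#7). Advance 3.
Byte at offset 20: 0xEA = 11101010 → 3-byte char (#8). Advance 3.
Reached end at offset 23 after 8 code points.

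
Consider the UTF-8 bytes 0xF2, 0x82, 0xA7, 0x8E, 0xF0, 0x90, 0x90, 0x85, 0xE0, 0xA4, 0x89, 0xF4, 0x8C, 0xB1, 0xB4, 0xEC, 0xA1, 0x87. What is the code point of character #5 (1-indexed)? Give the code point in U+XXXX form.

Offset 0: leading byte 0xF2 = 11110010 → 4-byte char #1 = F2 82 A7 8E.
Offset 4: leading byte 0xF0 = 11110000 → 4-byte char #2 = F0 90 90 85.
Offset 8: leading byte 0xE0 = 11100000 → 3-byte char #3 = E0 A4 89.
Offset 11: leading byte 0xF4 = 11110100 → 4-byte char #4 = F4 8C B1 B4.
Offset 15: leading byte 0xEC = 11101100 → 3-byte char #5 = EC A1 87.
Leading byte 0xEC = 11101100 matches 1110xxxx → 3-byte sequence.
Byte 1: 0xEC = 11101100, payload 1100 (4 bits).
Byte 2: 0xA1 = 10100001 (10xxxxxx ✓), payload 100001.
Byte 3: 0x87 = 10000111 (10xxxxxx ✓), payload 000111.
Concatenate: 1100100001000111 = 0xC847 (16 bits → U+C847).

U+C847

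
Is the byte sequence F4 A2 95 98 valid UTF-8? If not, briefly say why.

invalid (encodes a value above U+10FFFF)

Leading byte 0xF4 = 11110100 → 4-byte form.
Payload = 0x122558, which exceeds U+10FFFF, the maximum Unicode code point. (Leading bytes F5–FF, or F4 followed by ≥ 0x90, are invalid.)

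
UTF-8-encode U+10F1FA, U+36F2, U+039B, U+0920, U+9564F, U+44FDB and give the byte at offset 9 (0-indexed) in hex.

U+10F1FA → 4-byte form F4 8F 87 BA at offsets 0–3.
U+36F2 → 3-byte form E3 9B B2 at offsets 4–6.
U+039B → 2-byte form CE 9B at offsets 7–8.
U+0920 → 3-byte form E0 A4 A0 at offsets 9–11.
Offset 9 falls in char 4's range; it's byte 1 of E0 A4 A0 = 0xE0.

0xE0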